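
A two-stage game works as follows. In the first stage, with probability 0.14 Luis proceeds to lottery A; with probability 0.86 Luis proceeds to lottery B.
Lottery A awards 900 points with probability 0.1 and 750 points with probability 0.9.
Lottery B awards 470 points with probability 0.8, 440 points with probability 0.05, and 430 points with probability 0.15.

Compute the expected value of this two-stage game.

504.85 points

EV(A) = 0.1 × 900 + 0.9 × 750 = 90 + 675 = 765
EV(B) = 0.8 × 470 + 0.05 × 440 + 0.15 × 430 = 376 + 22 + 64.5 = 462.5
Overall = 0.14 × 765 + 0.86 × 462.5 = 107.1 + 397.75 = 504.85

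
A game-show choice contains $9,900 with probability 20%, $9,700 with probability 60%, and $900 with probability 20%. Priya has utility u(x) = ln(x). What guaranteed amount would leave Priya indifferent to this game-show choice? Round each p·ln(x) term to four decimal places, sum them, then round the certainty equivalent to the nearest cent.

E[u] = 0.2·ln(9900) + 0.6·ln(9700) + 0.2·ln(900) = 1.8401 + 5.5079 + 1.3605 = 8.7085
CE = e^8.7085 ≈ 6054.15

$6,054.15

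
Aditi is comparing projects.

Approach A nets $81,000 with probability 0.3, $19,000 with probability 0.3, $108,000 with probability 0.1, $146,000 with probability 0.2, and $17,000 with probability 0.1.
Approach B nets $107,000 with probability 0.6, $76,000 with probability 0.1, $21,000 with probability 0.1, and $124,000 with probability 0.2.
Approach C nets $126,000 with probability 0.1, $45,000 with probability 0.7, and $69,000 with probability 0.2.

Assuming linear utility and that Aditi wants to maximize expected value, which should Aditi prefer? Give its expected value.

Approach A = 0.3 × 81000 + 0.3 × 19000 + 0.1 × 108000 + 0.2 × 146000 + 0.1 × 17000 = 24300 + 5700 + 10800 + 29200 + 1700 = 71700
Approach B = 0.6 × 107000 + 0.1 × 76000 + 0.1 × 21000 + 0.2 × 124000 = 64200 + 7600 + 2100 + 24800 = 98700
Approach C = 0.1 × 126000 + 0.7 × 45000 + 0.2 × 69000 = 12600 + 31500 + 13800 = 57900

Approach B ($98,700)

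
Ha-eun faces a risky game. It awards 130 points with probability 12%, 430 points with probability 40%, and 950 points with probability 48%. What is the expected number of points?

EV = 0.12 × 130 + 0.4 × 430 + 0.48 × 950 = 15.6 + 172 + 456 = 643.6

643.6 points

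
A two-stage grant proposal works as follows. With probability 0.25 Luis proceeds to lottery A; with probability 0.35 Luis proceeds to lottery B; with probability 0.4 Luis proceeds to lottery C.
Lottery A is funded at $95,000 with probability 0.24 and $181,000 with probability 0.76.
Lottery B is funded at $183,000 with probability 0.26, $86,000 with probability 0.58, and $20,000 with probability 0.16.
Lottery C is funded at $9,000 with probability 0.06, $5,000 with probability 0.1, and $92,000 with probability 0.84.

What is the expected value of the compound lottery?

$106,649

EV(A) = 0.24 × 95000 + 0.76 × 181000 = 22800 + 137560 = 160360
EV(B) = 0.26 × 183000 + 0.58 × 86000 + 0.16 × 20000 = 47580 + 49880 + 3200 = 100660
EV(C) = 0.06 × 9000 + 0.1 × 5000 + 0.84 × 92000 = 540 + 500 + 77280 = 78320
Overall = 0.25 × 160360 + 0.35 × 100660 + 0.4 × 78320 = 40090 + 35231 + 31328 = 106649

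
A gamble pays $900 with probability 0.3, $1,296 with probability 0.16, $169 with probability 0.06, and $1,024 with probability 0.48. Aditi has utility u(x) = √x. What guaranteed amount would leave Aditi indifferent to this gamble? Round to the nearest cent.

E[u] = 0.3·√900 + 0.16·√1296 + 0.06·√169 + 0.48·√1024 = 0.3·30 + 0.16·36 + 0.06·13 + 0.48·32 = 30.9
CE = (30.9)² = 954.81

$954.81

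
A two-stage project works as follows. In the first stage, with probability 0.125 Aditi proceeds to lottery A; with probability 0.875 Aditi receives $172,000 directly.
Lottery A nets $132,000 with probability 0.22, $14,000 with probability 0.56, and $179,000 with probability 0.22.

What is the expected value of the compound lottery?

$160,032.50

EV(A) = 0.22 × 132000 + 0.56 × 14000 + 0.22 × 179000 = 29040 + 7840 + 39380 = 76260
Branch B: 172000 (certain)
Overall = 0.125 × 76260 + 0.875 × 172000 = 9532.5 + 150500 = 160032.5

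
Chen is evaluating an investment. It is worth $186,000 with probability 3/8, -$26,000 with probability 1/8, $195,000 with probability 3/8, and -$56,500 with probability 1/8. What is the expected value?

EV = 3/8 × 186000 + 1/8 × (-26000) + 3/8 × 195000 + 1/8 × (-56500) = 69750 − 3250 + 73125 − 7062.5 = 132562.5

$132,562.50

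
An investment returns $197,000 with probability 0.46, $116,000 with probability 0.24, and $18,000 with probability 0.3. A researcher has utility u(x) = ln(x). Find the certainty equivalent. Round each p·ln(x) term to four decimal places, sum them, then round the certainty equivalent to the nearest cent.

$84,617.81

E[u] = 0.46·ln(197000) + 0.24·ln(116000) + 0.3·ln(18000) = 5.6078 + 2.7987 + 2.9394 = 11.3459
CE = e^11.3459 ≈ 84617.81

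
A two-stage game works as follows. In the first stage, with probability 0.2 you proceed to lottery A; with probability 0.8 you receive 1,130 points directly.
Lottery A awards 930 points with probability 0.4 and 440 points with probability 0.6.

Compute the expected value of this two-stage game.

EV(A) = 0.4 × 930 + 0.6 × 440 = 372 + 264 = 636
Branch B: 1130 (certain)
Overall = 0.2 × 636 + 0.8 × 1130 = 127.2 + 904 = 1031.2

1031.2 points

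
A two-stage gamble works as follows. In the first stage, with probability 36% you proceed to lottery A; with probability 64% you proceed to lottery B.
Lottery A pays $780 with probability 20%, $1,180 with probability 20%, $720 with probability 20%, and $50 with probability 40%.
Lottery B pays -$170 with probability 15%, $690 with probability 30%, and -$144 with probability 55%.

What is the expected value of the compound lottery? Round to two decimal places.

$265.63

EV(A) = 0.2 × 780 + 0.2 × 1180 + 0.2 × 720 + 0.4 × 50 = 156 + 236 + 144 + 20 = 556
EV(B) = 0.15 × (-170) + 0.3 × 690 + 0.55 × (-144) = -25.5 + 207 − 79.2 = 102.3
Overall = 0.36 × 556 + 0.64 × 102.3 = 200.16 + 65.472 = 265.632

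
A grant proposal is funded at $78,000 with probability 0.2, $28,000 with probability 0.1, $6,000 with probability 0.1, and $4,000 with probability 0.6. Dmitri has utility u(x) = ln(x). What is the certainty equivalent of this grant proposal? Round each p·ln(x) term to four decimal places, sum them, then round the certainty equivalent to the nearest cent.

E[u] = 0.2·ln(78000) + 0.1·ln(28000) + 0.1·ln(6000) + 0.6·ln(4000) = 2.2529 + 1.0240 + 0.8700 + 4.9764 = 9.1233
CE = e^9.1233 ≈ 9166.40

$9,166.40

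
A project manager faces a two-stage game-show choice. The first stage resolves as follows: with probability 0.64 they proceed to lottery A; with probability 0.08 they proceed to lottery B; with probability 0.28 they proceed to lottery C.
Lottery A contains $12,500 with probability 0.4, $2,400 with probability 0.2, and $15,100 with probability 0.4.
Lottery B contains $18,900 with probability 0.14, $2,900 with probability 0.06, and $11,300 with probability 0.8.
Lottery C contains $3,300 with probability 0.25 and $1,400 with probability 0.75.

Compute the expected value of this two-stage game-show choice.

EV(A) = 0.4 × 12500 + 0.2 × 2400 + 0.4 × 15100 = 5000 + 480 + 6040 = 11520
EV(B) = 0.14 × 18900 + 0.06 × 2900 + 0.8 × 11300 = 2646 + 174 + 9040 = 11860
EV(C) = 0.25 × 3300 + 0.75 × 1400 = 825 + 1050 = 1875
Overall = 0.64 × 11520 + 0.08 × 11860 + 0.28 × 1875 = 7372.8 + 948.8 + 525 = 8846.6

$8,846.60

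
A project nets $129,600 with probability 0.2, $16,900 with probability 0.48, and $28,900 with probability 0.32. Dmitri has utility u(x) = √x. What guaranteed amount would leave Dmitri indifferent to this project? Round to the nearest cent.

$35,645.44

E[u] = 0.2·√129600 + 0.48·√16900 + 0.32·√28900 = 0.2·360 + 0.48·130 + 0.32·170 = 188.8
CE = (188.8)² = 35645.44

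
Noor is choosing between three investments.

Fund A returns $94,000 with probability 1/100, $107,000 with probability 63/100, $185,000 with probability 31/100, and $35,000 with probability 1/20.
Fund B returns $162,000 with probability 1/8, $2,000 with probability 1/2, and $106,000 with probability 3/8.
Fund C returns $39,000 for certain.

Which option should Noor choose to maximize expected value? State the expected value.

Fund A ($127,450)

Fund A = 1/100 × 94000 + 63/100 × 107000 + 31/100 × 185000 + 1/20 × 35000 = 940 + 67410 + 57350 + 1750 = 127450
Fund B = 1/8 × 162000 + 1/2 × 2000 + 3/8 × 106000 = 20250 + 1000 + 39750 = 61000
Fund C: 39000 (certain)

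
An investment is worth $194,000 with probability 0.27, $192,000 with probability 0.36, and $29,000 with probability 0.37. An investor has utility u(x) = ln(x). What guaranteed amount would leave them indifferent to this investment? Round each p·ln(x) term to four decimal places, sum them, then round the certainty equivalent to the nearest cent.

E[u] = 0.27·ln(194000) + 0.36·ln(192000) + 0.37·ln(29000) = 3.2874 + 4.3795 + 3.8018 = 11.4687
CE = e^11.4687 ≈ 95673.82

$95,673.82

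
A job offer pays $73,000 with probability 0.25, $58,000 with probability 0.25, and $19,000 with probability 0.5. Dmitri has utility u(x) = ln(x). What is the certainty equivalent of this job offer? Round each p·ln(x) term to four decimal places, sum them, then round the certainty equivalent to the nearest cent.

$35,161.25

E[u] = 0.25·ln(73000) + 0.25·ln(58000) + 0.5·ln(19000) = 2.7996 + 2.7420 + 4.9261 = 10.4677
CE = e^10.4677 ≈ 35161.25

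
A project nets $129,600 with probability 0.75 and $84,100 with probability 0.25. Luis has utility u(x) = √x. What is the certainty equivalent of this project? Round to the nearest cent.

$117,306.25

E[u] = 0.75·√129600 + 0.25·√84100 = 0.75·360 + 0.25·290 = 342.5
CE = (342.5)² = 117306.25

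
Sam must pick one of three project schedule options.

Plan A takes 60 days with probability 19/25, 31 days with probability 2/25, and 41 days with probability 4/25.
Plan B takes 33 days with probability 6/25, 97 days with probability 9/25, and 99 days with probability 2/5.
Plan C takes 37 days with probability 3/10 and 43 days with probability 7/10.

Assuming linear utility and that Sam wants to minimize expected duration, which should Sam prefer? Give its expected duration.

Plan A = 19/25 × 60 + 2/25 × 31 + 4/25 × 41 = 45.6 + 2.48 + 6.56 = 54.64
Plan B = 6/25 × 33 + 9/25 × 97 + 2/5 × 99 = 7.92 + 34.92 + 39.6 = 82.44
Plan C = 3/10 × 37 + 7/10 × 43 = 11.1 + 30.1 = 41.2

Plan C (41.2 days)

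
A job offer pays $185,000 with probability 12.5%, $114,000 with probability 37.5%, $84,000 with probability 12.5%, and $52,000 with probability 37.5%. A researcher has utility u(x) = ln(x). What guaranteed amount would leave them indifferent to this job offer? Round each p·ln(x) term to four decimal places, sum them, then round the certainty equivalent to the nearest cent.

$86,846.72

E[u] = 0.125·ln(185000) + 0.375·ln(114000) + 0.125·ln(84000) + 0.375·ln(52000) = 1.5160 + 4.3665 + 1.4173 + 4.0721 = 11.3719
CE = e^11.3719 ≈ 86846.72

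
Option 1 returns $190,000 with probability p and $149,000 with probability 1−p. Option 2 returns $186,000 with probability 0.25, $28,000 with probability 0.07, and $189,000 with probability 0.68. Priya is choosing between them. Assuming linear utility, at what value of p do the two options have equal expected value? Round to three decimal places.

p = 0.682

EV(Option 2) = 0.25 × 186000 + 0.07 × 28000 + 0.68 × 189000 = 46500 + 1960 + 128520 = 176980
p·190000 + (1−p)·149000 = 176980
41000p + 149000 = 176980
p = (176980 − 149000) / 41000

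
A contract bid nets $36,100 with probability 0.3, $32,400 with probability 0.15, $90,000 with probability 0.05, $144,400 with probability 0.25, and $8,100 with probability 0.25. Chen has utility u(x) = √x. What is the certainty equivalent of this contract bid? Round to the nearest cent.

$46,872.25

E[u] = 0.3·√36100 + 0.15·√32400 + 0.05·√90000 + 0.25·√144400 + 0.25·√8100 = 0.3·190 + 0.15·180 + 0.05·300 + 0.25·380 + 0.25·90 = 216.5
CE = (216.5)² = 46872.25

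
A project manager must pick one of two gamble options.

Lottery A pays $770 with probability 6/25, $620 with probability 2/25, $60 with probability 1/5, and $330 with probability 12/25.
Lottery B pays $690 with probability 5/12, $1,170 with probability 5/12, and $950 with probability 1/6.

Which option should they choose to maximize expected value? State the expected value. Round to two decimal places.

Lottery A = 6/25 × 770 + 2/25 × 620 + 1/5 × 60 + 12/25 × 330 = 184.8 + 49.6 + 12 + 158.4 = 404.8
Lottery B = 5/12 × 690 + 5/12 × 1170 + 1/6 × 950 = 287.5 + 487.5 + 158.3333 = 933.3333

Lottery B ($933.33)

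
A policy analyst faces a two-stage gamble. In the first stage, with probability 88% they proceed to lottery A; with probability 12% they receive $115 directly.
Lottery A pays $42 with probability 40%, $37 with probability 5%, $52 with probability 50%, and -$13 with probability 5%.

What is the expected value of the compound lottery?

EV(A) = 0.4 × 42 + 0.05 × 37 + 0.5 × 52 + 0.05 × (-13) = 16.8 + 1.85 + 26 − 0.65 = 44
Branch B: 115 (certain)
Overall = 0.88 × 44 + 0.12 × 115 = 38.72 + 13.8 = 52.52

$52.52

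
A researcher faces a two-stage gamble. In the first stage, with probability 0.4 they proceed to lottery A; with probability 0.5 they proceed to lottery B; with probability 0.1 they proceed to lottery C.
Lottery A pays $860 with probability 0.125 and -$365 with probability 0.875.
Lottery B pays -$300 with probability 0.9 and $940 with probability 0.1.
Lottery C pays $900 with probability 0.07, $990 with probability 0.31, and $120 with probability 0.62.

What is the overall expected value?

-$128.32

EV(A) = 0.125 × 860 + 0.875 × (-365) = 107.5 − 319.375 = -211.875
EV(B) = 0.9 × (-300) + 0.1 × 940 = -270 + 94 = -176
EV(C) = 0.07 × 900 + 0.31 × 990 + 0.62 × 120 = 63 + 306.9 + 74.4 = 444.3
Overall = 0.4 × (-211.875) + 0.5 × (-176) + 0.1 × 444.3 = -84.75 − 88 + 44.43 = -128.32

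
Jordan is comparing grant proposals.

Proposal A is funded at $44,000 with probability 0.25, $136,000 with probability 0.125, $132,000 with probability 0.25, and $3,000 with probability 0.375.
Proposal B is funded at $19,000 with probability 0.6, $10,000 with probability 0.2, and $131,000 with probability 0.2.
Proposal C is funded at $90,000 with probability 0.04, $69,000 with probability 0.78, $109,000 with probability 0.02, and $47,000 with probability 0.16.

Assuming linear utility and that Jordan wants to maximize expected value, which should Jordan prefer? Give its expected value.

Proposal A = 0.25 × 44000 + 0.125 × 136000 + 0.25 × 132000 + 0.375 × 3000 = 11000 + 17000 + 33000 + 1125 = 62125
Proposal B = 0.6 × 19000 + 0.2 × 10000 + 0.2 × 131000 = 11400 + 2000 + 26200 = 39600
Proposal C = 0.04 × 90000 + 0.78 × 69000 + 0.02 × 109000 + 0.16 × 47000 = 3600 + 53820 + 2180 + 7520 = 67120

Proposal C ($67,120)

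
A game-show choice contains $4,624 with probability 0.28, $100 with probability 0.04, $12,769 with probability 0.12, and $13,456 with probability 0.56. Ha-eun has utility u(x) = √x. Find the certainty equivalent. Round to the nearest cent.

$9,596.16

E[u] = 0.28·√4624 + 0.04·√100 + 0.12·√12769 + 0.56·√13456 = 0.28·68 + 0.04·10 + 0.12·113 + 0.56·116 = 97.96
CE = (97.96)² = 9596.1616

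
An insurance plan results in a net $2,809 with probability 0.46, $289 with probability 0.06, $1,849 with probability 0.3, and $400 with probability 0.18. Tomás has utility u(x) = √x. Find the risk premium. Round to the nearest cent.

E[u] = 0.46·√2809 + 0.06·√289 + 0.3·√1849 + 0.18·√400 = 0.46·53 + 0.06·17 + 0.3·43 + 0.18·20 = 41.9
CE = (41.9)² = 1755.61
Risk premium = EV − CE = 1936.18 − 1755.61 = 180.57

$180.57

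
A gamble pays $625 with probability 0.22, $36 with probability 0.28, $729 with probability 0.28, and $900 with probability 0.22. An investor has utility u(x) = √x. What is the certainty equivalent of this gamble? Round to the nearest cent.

$455.40

E[u] = 0.22·√625 + 0.28·√36 + 0.28·√729 + 0.22·√900 = 0.22·25 + 0.28·6 + 0.28·27 + 0.22·30 = 21.34
CE = (21.34)² = 455.3956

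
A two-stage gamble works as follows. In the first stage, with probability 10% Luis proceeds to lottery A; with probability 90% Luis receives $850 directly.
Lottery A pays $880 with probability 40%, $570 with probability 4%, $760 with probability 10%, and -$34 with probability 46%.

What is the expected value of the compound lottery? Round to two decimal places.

EV(A) = 0.4 × 880 + 0.04 × 570 + 0.1 × 760 + 0.46 × (-34) = 352 + 22.8 + 76 − 15.64 = 435.16
Branch B: 850 (certain)
Overall = 0.1 × 435.16 + 0.9 × 850 = 43.516 + 765 = 808.516

$808.52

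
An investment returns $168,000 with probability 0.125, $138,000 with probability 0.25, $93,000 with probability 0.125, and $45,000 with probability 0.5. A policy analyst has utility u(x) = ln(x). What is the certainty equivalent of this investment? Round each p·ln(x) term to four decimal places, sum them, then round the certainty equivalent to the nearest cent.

$76,879.92

E[u] = 0.125·ln(168000) + 0.25·ln(138000) + 0.125·ln(93000) + 0.5·ln(45000) = 1.5040 + 2.9588 + 1.4300 + 5.3572 = 11.2500
CE = e^11.2500 ≈ 76879.92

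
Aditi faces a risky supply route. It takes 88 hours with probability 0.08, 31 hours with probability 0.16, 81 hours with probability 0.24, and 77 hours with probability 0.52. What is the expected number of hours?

71.48 hours

EV = 0.08 × 88 + 0.16 × 31 + 0.24 × 81 + 0.52 × 77 = 7.04 + 4.96 + 19.44 + 40.04 = 71.48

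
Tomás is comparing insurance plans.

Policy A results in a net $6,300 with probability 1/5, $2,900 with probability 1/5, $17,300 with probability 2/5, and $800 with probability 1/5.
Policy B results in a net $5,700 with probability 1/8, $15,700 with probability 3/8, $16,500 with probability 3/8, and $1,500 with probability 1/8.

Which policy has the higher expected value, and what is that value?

Policy B ($12,975)

Policy A = 1/5 × 6300 + 1/5 × 2900 + 2/5 × 17300 + 1/5 × 800 = 1260 + 580 + 6920 + 160 = 8920
Policy B = 1/8 × 5700 + 3/8 × 15700 + 3/8 × 16500 + 1/8 × 1500 = 712.5 + 5887.5 + 6187.5 + 187.5 = 12975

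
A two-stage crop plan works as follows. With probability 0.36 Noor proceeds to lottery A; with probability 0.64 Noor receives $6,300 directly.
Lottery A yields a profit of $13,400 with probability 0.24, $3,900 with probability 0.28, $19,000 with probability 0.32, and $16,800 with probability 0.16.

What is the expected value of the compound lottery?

EV(A) = 0.24 × 13400 + 0.28 × 3900 + 0.32 × 19000 + 0.16 × 16800 = 3216 + 1092 + 6080 + 2688 = 13076
Branch B: 6300 (certain)
Overall = 0.36 × 13076 + 0.64 × 6300 = 4707.36 + 4032 = 8739.36

$8,739.36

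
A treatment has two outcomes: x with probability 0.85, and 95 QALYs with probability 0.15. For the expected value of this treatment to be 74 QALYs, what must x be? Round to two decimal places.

x = 70.29 QALYs

0.85·x + 0.15·95 = 74
0.85·x = 74 − 14.25 = 59.75
x = 59.75 / 0.85 = 70.2941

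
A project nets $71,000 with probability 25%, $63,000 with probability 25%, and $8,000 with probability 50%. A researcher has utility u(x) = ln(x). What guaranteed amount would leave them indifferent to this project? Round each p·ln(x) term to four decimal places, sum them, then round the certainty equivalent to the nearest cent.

E[u] = 0.25·ln(71000) + 0.25·ln(63000) + 0.5·ln(8000) = 2.7926 + 2.7627 + 4.4936 = 10.0489
CE = e^10.0489 ≈ 23130.33

$23,130.33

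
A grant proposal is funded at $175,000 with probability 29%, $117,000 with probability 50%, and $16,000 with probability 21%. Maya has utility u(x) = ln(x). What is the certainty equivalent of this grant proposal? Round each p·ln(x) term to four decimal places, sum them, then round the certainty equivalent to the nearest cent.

E[u] = 0.29·ln(175000) + 0.5·ln(117000) + 0.21·ln(16000) = 3.5010 + 5.8350 + 2.0329 = 11.3689
CE = e^11.3689 ≈ 86586.57

$86,586.57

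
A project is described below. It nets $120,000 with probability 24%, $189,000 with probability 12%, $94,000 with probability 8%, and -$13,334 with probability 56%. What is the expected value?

EV = 0.24 × 120000 + 0.12 × 189000 + 0.08 × 94000 + 0.56 × (-13334) = 28800 + 22680 + 7520 − 7467.04 = 51532.96

$51,532.96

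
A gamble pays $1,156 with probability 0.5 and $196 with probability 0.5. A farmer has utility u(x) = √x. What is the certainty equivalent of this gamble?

E[u] = 0.5·√1156 + 0.5·√196 = 0.5·34 + 0.5·14 = 24
CE = (24)² = 576

$576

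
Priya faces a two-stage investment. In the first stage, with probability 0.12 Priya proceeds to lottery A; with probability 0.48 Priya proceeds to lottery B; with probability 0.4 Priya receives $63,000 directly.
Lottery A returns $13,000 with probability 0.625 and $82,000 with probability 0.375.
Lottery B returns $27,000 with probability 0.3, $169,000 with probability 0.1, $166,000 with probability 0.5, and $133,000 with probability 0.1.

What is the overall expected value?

$88,089

EV(A) = 0.625 × 13000 + 0.375 × 82000 = 8125 + 30750 = 38875
EV(B) = 0.3 × 27000 + 0.1 × 169000 + 0.5 × 166000 + 0.1 × 133000 = 8100 + 16900 + 83000 + 13300 = 121300
Branch C: 63000 (certain)
Overall = 0.12 × 38875 + 0.48 × 121300 + 0.4 × 63000 = 4665 + 58224 + 25200 = 88089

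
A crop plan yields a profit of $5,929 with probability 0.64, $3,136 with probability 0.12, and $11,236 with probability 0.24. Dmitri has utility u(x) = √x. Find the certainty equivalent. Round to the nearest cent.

E[u] = 0.64·√5929 + 0.12·√3136 + 0.24·√11236 = 0.64·77 + 0.12·56 + 0.24·106 = 81.44
CE = (81.44)² = 6632.4736

$6,632.47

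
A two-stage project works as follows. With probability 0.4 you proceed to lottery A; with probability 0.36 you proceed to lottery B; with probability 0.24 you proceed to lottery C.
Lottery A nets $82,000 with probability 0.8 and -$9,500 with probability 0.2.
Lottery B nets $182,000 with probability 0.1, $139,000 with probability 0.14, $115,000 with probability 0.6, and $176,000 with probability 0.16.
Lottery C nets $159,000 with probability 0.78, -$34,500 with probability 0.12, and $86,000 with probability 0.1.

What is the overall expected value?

EV(A) = 0.8 × 82000 + 0.2 × (-9500) = 65600 − 1900 = 63700
EV(B) = 0.1 × 182000 + 0.14 × 139000 + 0.6 × 115000 + 0.16 × 176000 = 18200 + 19460 + 69000 + 28160 = 134820
EV(C) = 0.78 × 159000 + 0.12 × (-34500) + 0.1 × 86000 = 124020 − 4140 + 8600 = 128480
Overall = 0.4 × 63700 + 0.36 × 134820 + 0.24 × 128480 = 25480 + 48535.2 + 30835.2 = 104850.4

$104,850.40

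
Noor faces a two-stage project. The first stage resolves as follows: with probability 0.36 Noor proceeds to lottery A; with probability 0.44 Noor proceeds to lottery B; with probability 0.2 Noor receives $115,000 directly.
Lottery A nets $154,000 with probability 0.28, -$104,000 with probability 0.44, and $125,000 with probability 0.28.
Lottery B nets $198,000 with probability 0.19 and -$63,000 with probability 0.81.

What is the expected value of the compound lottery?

$28,749.20

EV(A) = 0.28 × 154000 + 0.44 × (-104000) + 0.28 × 125000 = 43120 − 45760 + 35000 = 32360
EV(B) = 0.19 × 198000 + 0.81 × (-63000) = 37620 − 51030 = -13410
Branch C: 115000 (certain)
Overall = 0.36 × 32360 + 0.44 × (-13410) + 0.2 × 115000 = 11649.6 − 5900.4 + 23000 = 28749.2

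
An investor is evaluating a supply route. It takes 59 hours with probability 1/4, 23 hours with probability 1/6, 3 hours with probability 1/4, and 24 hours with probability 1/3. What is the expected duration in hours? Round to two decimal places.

27.33 hours

EV = 1/4 × 59 + 1/6 × 23 + 1/4 × 3 + 1/3 × 24 = 14.75 + 3.8333 + 0.75 + 8 = 27.3333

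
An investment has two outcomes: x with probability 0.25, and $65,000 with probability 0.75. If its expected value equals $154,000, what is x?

0.25·x + 0.75·65000 = 154000
0.25·x = 154000 − 48750 = 105250
x = 105250 / 0.25 = 421000

x = $421,000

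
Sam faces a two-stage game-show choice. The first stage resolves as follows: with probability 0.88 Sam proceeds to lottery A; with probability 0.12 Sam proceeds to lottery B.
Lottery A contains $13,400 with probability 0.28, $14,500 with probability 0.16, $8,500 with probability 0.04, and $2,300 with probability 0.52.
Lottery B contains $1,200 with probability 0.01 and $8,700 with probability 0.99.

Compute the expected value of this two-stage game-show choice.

$7,730.04

EV(A) = 0.28 × 13400 + 0.16 × 14500 + 0.04 × 8500 + 0.52 × 2300 = 3752 + 2320 + 340 + 1196 = 7608
EV(B) = 0.01 × 1200 + 0.99 × 8700 = 12 + 8613 = 8625
Overall = 0.88 × 7608 + 0.12 × 8625 = 6695.04 + 1035 = 7730.04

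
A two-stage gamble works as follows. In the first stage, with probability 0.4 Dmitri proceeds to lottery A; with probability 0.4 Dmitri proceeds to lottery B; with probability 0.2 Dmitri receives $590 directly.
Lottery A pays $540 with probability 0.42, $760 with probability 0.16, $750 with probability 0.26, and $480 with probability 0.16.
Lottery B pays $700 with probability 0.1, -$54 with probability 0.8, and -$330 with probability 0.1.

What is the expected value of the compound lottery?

EV(A) = 0.42 × 540 + 0.16 × 760 + 0.26 × 750 + 0.16 × 480 = 226.8 + 121.6 + 195 + 76.8 = 620.2
EV(B) = 0.1 × 700 + 0.8 × (-54) + 0.1 × (-330) = 70 − 43.2 − 33 = -6.2
Branch C: 590 (certain)
Overall = 0.4 × 620.2 + 0.4 × (-6.2) + 0.2 × 590 = 248.08 − 2.48 + 118 = 363.6

$363.60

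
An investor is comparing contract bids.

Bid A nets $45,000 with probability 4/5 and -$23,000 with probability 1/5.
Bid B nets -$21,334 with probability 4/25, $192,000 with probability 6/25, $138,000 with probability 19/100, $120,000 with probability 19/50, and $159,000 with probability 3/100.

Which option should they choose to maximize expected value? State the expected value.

Bid B ($119,256.56)

Bid A = 4/5 × 45000 + 1/5 × (-23000) = 36000 − 4600 = 31400
Bid B = 4/25 × (-21334) + 6/25 × 192000 + 19/100 × 138000 + 19/50 × 120000 + 3/100 × 159000 = -3413.44 + 46080 + 26220 + 45600 + 4770 = 119256.56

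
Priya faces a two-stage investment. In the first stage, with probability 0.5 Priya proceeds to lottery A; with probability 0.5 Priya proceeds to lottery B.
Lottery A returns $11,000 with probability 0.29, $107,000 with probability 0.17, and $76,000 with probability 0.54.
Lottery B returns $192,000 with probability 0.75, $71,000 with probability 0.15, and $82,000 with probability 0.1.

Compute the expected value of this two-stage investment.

$112,635

EV(A) = 0.29 × 11000 + 0.17 × 107000 + 0.54 × 76000 = 3190 + 18190 + 41040 = 62420
EV(B) = 0.75 × 192000 + 0.15 × 71000 + 0.1 × 82000 = 144000 + 10650 + 8200 = 162850
Overall = 0.5 × 62420 + 0.5 × 162850 = 31210 + 81425 = 112635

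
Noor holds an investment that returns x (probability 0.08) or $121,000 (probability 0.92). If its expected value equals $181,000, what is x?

0.08·x + 0.92·121000 = 181000
0.08·x = 181000 − 111320 = 69680
x = 69680 / 0.08 = 871000

x = $871,000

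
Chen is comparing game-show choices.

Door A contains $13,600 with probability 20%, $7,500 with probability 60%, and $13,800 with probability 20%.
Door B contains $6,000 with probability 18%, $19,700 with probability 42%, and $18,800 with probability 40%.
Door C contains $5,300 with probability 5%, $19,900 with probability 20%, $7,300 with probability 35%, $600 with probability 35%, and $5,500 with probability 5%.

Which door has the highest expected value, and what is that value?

Door B ($16,874)

Door A = 0.2 × 13600 + 0.6 × 7500 + 0.2 × 13800 = 2720 + 4500 + 2760 = 9980
Door B = 0.18 × 6000 + 0.42 × 19700 + 0.4 × 18800 = 1080 + 8274 + 7520 = 16874
Door C = 0.05 × 5300 + 0.2 × 19900 + 0.35 × 7300 + 0.35 × 600 + 0.05 × 5500 = 265 + 3980 + 2555 + 210 + 275 = 7285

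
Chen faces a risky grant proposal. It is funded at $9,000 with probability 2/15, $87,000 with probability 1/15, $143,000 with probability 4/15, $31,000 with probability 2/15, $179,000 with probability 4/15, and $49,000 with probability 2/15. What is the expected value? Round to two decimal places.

$103,533.33

EV = 2/15 × 9000 + 1/15 × 87000 + 4/15 × 143000 + 2/15 × 31000 + 4/15 × 179000 + 2/15 × 49000 = 1200 + 5800 + 38133.3333 + 4133.3333 + 47733.3333 + 6533.3333 = 103533.3333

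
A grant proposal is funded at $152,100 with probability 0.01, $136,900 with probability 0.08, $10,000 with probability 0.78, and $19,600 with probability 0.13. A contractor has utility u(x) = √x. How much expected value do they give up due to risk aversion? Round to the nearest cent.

E[u] = 0.01·√152100 + 0.08·√136900 + 0.78·√10000 + 0.13·√19600 = 0.01·390 + 0.08·370 + 0.78·100 + 0.13·140 = 129.7
CE = (129.7)² = 16822.09
Risk premium = EV − CE = 22821 − 16822.09 = 5998.91

$5,998.91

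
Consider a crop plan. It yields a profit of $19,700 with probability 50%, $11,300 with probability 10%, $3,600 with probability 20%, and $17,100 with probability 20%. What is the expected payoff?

EV = 0.5 × 19700 + 0.1 × 11300 + 0.2 × 3600 + 0.2 × 17100 = 9850 + 1130 + 720 + 3420 = 15120

$15,120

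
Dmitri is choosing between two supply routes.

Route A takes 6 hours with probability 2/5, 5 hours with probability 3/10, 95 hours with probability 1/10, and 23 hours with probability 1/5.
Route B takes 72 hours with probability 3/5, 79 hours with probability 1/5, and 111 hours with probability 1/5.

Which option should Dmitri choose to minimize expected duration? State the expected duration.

Route A (18 hours)

Route A = 2/5 × 6 + 3/10 × 5 + 1/10 × 95 + 1/5 × 23 = 2.4 + 1.5 + 9.5 + 4.6 = 18
Route B = 3/5 × 72 + 1/5 × 79 + 1/5 × 111 = 43.2 + 15.8 + 22.2 = 81.2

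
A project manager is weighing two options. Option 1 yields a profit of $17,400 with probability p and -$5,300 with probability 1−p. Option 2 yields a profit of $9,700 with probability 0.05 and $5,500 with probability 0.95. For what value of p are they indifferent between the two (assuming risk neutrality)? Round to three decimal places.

p = 0.485

EV(Option 2) = 0.05 × 9700 + 0.95 × 5500 = 485 + 5225 = 5710
p·17400 + (1−p)·(-5300) = 5710
22700p − 5300 = 5710
p = (5710 + 5300) / 22700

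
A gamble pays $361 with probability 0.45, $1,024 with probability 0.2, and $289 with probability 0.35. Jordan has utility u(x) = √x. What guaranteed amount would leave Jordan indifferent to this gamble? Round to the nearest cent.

E[u] = 0.45·√361 + 0.2·√1024 + 0.35·√289 = 0.45·19 + 0.2·32 + 0.35·17 = 20.9
CE = (20.9)² = 436.81

$436.81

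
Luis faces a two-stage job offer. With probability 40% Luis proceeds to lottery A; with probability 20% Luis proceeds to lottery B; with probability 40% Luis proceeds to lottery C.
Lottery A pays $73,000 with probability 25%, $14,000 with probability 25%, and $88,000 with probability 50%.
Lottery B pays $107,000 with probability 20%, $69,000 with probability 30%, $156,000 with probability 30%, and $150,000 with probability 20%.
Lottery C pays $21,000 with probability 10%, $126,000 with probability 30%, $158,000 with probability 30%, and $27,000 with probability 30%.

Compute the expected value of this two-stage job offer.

$88,240

EV(A) = 0.25 × 73000 + 0.25 × 14000 + 0.5 × 88000 = 18250 + 3500 + 44000 = 65750
EV(B) = 0.2 × 107000 + 0.3 × 69000 + 0.3 × 156000 + 0.2 × 150000 = 21400 + 20700 + 46800 + 30000 = 118900
EV(C) = 0.1 × 21000 + 0.3 × 126000 + 0.3 × 158000 + 0.3 × 27000 = 2100 + 37800 + 47400 + 8100 = 95400
Overall = 0.4 × 65750 + 0.2 × 118900 + 0.4 × 95400 = 26300 + 23780 + 38160 = 88240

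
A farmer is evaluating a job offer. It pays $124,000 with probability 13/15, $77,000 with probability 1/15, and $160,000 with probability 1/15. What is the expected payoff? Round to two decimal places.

$123,266.67

EV = 13/15 × 124000 + 1/15 × 77000 + 1/15 × 160000 = 107466.6667 + 5133.3333 + 10666.6667 = 123266.6667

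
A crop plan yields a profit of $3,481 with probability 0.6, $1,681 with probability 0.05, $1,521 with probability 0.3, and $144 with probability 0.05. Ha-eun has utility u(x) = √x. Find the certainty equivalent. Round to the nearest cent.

E[u] = 0.6·√3481 + 0.05·√1681 + 0.3·√1521 + 0.05·√144 = 0.6·59 + 0.05·41 + 0.3·39 + 0.05·12 = 49.75
CE = (49.75)² = 2475.0625

$2,475.06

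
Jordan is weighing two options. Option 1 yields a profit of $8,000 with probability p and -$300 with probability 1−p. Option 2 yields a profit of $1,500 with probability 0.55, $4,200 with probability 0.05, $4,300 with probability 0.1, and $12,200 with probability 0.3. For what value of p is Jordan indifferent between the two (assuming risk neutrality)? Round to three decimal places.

EV(Option 2) = 0.55 × 1500 + 0.05 × 4200 + 0.1 × 4300 + 0.3 × 12200 = 825 + 210 + 430 + 3660 = 5125
p·8000 + (1−p)·(-300) = 5125
8300p − 300 = 5125
p = (5125 + 300) / 8300

p = 0.654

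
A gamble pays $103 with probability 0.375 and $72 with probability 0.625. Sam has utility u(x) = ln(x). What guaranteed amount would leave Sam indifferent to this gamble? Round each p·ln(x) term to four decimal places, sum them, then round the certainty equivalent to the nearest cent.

$82.34

E[u] = 0.375·ln(103) + 0.625·ln(72) = 1.7380 + 2.6729 = 4.4109
CE = e^4.4109 ≈ 82.34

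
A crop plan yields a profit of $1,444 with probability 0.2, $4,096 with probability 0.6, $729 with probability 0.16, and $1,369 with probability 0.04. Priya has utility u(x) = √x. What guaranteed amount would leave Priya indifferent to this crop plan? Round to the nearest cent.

$2,683.24

E[u] = 0.2·√1444 + 0.6·√4096 + 0.16·√729 + 0.04·√1369 = 0.2·38 + 0.6·64 + 0.16·27 + 0.04·37 = 51.8
CE = (51.8)² = 2683.24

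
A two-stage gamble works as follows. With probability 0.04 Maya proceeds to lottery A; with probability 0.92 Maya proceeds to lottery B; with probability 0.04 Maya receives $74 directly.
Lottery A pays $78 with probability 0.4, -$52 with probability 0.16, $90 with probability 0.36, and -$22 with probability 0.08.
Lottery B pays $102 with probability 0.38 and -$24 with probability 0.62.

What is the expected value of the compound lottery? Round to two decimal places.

$27.07

EV(A) = 0.4 × 78 + 0.16 × (-52) + 0.36 × 90 + 0.08 × (-22) = 31.2 − 8.32 + 32.4 − 1.76 = 53.52
EV(B) = 0.38 × 102 + 0.62 × (-24) = 38.76 − 14.88 = 23.88
Branch C: 74 (certain)
Overall = 0.04 × 53.52 + 0.92 × 23.88 + 0.04 × 74 = 2.1408 + 21.9696 + 2.96 = 27.0704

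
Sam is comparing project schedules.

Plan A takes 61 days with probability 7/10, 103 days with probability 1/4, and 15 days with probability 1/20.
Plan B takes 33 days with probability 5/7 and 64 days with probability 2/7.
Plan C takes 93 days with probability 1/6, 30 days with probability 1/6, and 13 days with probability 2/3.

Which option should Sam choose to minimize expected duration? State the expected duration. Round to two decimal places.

Plan C (29.17 days)

Plan A = 7/10 × 61 + 1/4 × 103 + 1/20 × 15 = 42.7 + 25.75 + 0.75 = 69.2
Plan B = 5/7 × 33 + 2/7 × 64 = 23.5714 + 18.2857 = 41.8571
Plan C = 1/6 × 93 + 1/6 × 30 + 2/3 × 13 = 15.5 + 5 + 8.6667 = 29.1667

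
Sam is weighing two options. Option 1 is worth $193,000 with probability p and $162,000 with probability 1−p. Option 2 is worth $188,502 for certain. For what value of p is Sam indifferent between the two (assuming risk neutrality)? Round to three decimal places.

p·193000 + (1−p)·162000 = 188502
31000p + 162000 = 188502
p = (188502 − 162000) / 31000

p = 0.855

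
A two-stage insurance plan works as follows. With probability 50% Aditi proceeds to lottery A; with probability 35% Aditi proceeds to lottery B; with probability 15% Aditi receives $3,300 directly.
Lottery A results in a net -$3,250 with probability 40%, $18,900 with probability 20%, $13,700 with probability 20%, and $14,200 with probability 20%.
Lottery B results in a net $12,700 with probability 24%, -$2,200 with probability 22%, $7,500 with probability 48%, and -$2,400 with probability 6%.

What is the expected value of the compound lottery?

EV(A) = 0.4 × (-3250) + 0.2 × 18900 + 0.2 × 13700 + 0.2 × 14200 = -1300 + 3780 + 2740 + 2840 = 8060
EV(B) = 0.24 × 12700 + 0.22 × (-2200) + 0.48 × 7500 + 0.06 × (-2400) = 3048 − 484 + 3600 − 144 = 6020
Branch C: 3300 (certain)
Overall = 0.5 × 8060 + 0.35 × 6020 + 0.15 × 3300 = 4030 + 2107 + 495 = 6632

$6,632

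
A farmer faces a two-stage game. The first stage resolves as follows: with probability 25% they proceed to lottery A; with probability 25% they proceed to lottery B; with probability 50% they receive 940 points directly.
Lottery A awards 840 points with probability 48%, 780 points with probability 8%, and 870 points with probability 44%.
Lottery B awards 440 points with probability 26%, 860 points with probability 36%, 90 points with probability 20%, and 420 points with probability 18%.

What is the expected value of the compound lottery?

EV(A) = 0.48 × 840 + 0.08 × 780 + 0.44 × 870 = 403.2 + 62.4 + 382.8 = 848.4
EV(B) = 0.26 × 440 + 0.36 × 860 + 0.2 × 90 + 0.18 × 420 = 114.4 + 309.6 + 18 + 75.6 = 517.6
Branch C: 940 (certain)
Overall = 0.25 × 848.4 + 0.25 × 517.6 + 0.5 × 940 = 212.1 + 129.4 + 470 = 811.5

811.5 points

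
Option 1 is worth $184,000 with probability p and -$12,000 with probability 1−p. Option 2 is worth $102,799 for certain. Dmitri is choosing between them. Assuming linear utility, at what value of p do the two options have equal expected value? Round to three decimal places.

p = 0.586

p·184000 + (1−p)·(-12000) = 102799
196000p − 12000 = 102799
p = (102799 + 12000) / 196000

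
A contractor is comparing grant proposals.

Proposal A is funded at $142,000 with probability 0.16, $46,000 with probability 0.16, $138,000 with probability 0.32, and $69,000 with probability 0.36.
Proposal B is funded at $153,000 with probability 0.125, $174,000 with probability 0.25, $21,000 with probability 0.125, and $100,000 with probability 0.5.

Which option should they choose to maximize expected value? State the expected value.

Proposal B ($115,250)

Proposal A = 0.16 × 142000 + 0.16 × 46000 + 0.32 × 138000 + 0.36 × 69000 = 22720 + 7360 + 44160 + 24840 = 99080
Proposal B = 0.125 × 153000 + 0.25 × 174000 + 0.125 × 21000 + 0.5 × 100000 = 19125 + 43500 + 2625 + 50000 = 115250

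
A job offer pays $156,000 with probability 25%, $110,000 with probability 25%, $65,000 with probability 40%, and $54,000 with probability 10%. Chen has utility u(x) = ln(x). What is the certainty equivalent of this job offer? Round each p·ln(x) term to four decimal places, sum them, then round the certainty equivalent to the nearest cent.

$90,590.08

E[u] = 0.25·ln(156000) + 0.25·ln(110000) + 0.4·ln(65000) + 0.1·ln(54000) = 2.9894 + 2.9021 + 4.4329 + 1.0897 = 11.4141
CE = e^11.4141 ≈ 90590.08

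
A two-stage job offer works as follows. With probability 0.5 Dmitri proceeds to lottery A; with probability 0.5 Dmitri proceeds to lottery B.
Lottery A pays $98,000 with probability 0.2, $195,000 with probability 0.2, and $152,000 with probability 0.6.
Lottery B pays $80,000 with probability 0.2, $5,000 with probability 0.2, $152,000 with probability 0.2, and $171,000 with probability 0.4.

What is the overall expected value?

$132,800

EV(A) = 0.2 × 98000 + 0.2 × 195000 + 0.6 × 152000 = 19600 + 39000 + 91200 = 149800
EV(B) = 0.2 × 80000 + 0.2 × 5000 + 0.2 × 152000 + 0.4 × 171000 = 16000 + 1000 + 30400 + 68400 = 115800
Overall = 0.5 × 149800 + 0.5 × 115800 = 74900 + 57900 = 132800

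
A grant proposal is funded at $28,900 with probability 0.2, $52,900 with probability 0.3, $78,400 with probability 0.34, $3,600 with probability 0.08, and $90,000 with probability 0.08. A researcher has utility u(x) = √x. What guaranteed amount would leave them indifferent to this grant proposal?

$51,529

E[u] = 0.2·√28900 + 0.3·√52900 + 0.34·√78400 + 0.08·√3600 + 0.08·√90000 = 0.2·170 + 0.3·230 + 0.34·280 + 0.08·60 + 0.08·300 = 227
CE = (227)² = 51529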